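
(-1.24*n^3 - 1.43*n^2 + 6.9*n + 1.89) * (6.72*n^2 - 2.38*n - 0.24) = -8.3328*n^5 - 6.6584*n^4 + 50.069*n^3 - 3.378*n^2 - 6.1542*n - 0.4536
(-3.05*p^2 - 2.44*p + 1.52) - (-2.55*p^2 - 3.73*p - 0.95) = -0.5*p^2 + 1.29*p + 2.47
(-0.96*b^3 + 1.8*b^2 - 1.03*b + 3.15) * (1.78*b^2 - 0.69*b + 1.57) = -1.7088*b^5 + 3.8664*b^4 - 4.5826*b^3 + 9.1437*b^2 - 3.7906*b + 4.9455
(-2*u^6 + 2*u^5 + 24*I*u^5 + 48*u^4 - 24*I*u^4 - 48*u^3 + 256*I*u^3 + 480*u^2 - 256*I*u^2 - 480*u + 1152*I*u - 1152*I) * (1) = -2*u^6 + 2*u^5 + 24*I*u^5 + 48*u^4 - 24*I*u^4 - 48*u^3 + 256*I*u^3 + 480*u^2 - 256*I*u^2 - 480*u + 1152*I*u - 1152*I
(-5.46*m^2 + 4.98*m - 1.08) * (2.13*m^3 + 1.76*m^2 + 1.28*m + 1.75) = -11.6298*m^5 + 0.9978*m^4 - 0.524399999999999*m^3 - 5.0814*m^2 + 7.3326*m - 1.89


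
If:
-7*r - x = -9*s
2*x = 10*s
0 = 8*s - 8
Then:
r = 4/7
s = 1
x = 5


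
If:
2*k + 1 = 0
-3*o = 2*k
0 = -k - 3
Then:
No Solution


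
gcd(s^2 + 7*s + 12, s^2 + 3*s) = s + 3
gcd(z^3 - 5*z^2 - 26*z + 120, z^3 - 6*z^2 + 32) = z - 4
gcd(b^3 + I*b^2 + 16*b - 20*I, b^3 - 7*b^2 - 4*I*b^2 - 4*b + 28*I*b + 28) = b^2 - 4*I*b - 4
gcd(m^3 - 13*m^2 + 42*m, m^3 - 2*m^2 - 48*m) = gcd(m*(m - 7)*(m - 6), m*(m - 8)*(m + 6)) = m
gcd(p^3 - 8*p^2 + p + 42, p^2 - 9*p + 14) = p - 7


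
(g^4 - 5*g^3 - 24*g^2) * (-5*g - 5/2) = -5*g^5 + 45*g^4/2 + 265*g^3/2 + 60*g^2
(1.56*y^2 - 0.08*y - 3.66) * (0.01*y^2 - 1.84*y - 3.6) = 0.0156*y^4 - 2.8712*y^3 - 5.5054*y^2 + 7.0224*y + 13.176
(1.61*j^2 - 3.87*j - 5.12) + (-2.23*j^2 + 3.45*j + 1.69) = -0.62*j^2 - 0.42*j - 3.43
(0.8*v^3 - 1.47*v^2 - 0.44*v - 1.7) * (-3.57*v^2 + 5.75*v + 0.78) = -2.856*v^5 + 9.8479*v^4 - 6.2577*v^3 + 2.3924*v^2 - 10.1182*v - 1.326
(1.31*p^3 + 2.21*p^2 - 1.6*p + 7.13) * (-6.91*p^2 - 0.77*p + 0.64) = -9.0521*p^5 - 16.2798*p^4 + 10.1927*p^3 - 46.6219*p^2 - 6.5141*p + 4.5632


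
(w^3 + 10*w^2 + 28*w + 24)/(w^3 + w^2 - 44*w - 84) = (w + 2)/(w - 7)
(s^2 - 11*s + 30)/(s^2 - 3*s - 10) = (s - 6)/(s + 2)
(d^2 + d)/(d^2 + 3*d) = (d + 1)/(d + 3)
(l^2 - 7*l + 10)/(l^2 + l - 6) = (l - 5)/(l + 3)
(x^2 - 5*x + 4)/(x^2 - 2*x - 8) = (x - 1)/(x + 2)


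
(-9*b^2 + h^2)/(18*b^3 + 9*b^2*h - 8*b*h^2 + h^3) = (-3*b - h)/(6*b^2 + 5*b*h - h^2)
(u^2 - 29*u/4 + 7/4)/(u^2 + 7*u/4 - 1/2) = (u - 7)/(u + 2)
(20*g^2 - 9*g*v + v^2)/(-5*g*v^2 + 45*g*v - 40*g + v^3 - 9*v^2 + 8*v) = (-4*g + v)/(v^2 - 9*v + 8)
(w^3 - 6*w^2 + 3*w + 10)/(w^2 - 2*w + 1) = (w^3 - 6*w^2 + 3*w + 10)/(w^2 - 2*w + 1)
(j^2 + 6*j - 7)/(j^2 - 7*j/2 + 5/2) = 2*(j + 7)/(2*j - 5)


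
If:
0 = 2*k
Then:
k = 0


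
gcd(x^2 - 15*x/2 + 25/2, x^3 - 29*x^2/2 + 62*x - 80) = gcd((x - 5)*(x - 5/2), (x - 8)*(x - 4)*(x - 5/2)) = x - 5/2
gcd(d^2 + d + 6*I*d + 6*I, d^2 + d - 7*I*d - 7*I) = d + 1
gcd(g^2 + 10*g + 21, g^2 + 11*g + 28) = g + 7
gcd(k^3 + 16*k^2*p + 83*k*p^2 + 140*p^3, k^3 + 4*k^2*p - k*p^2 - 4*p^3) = k + 4*p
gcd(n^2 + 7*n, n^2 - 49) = n + 7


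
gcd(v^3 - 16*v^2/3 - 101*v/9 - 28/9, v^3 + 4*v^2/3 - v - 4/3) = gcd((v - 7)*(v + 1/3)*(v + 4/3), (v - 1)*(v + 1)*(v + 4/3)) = v + 4/3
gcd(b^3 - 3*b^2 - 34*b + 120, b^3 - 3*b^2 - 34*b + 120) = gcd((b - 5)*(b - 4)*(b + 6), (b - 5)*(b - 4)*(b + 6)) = b^3 - 3*b^2 - 34*b + 120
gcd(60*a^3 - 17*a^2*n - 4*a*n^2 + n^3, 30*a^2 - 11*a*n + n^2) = 5*a - n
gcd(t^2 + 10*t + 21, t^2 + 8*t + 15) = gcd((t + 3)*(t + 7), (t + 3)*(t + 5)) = t + 3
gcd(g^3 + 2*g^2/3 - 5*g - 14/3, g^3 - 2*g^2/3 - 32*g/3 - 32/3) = g + 2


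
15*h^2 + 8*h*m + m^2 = (3*h + m)*(5*h + m)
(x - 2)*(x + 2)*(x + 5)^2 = x^4 + 10*x^3 + 21*x^2 - 40*x - 100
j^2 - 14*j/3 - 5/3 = (j - 5)*(j + 1/3)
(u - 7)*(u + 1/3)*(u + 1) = u^3 - 17*u^2/3 - 9*u - 7/3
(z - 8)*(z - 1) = z^2 - 9*z + 8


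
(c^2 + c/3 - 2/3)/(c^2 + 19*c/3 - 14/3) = (c + 1)/(c + 7)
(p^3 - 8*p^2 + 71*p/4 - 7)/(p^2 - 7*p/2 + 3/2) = (p^2 - 15*p/2 + 14)/(p - 3)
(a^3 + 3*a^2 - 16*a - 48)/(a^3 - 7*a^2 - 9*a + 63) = (a^2 - 16)/(a^2 - 10*a + 21)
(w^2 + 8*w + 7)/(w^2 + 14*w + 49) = (w + 1)/(w + 7)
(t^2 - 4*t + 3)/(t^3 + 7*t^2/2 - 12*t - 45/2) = 2*(t - 1)/(2*t^2 + 13*t + 15)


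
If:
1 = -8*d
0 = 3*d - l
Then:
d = -1/8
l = -3/8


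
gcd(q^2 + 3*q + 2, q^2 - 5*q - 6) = q + 1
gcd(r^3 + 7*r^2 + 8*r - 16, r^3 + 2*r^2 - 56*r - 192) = r + 4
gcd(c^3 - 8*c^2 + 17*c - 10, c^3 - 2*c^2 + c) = c - 1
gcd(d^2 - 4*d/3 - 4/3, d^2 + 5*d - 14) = d - 2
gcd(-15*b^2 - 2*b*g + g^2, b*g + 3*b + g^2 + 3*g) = 1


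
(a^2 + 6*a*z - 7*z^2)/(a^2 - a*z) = (a + 7*z)/a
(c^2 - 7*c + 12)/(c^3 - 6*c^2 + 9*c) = (c - 4)/(c*(c - 3))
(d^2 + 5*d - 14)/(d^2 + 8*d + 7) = (d - 2)/(d + 1)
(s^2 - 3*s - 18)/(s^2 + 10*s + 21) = (s - 6)/(s + 7)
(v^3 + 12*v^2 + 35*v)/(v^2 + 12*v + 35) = v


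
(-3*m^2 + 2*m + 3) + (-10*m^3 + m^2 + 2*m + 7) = -10*m^3 - 2*m^2 + 4*m + 10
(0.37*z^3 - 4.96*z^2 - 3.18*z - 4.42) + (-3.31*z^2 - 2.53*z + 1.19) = 0.37*z^3 - 8.27*z^2 - 5.71*z - 3.23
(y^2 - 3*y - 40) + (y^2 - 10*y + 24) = 2*y^2 - 13*y - 16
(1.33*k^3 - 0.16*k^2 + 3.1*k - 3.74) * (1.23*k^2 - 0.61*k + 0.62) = 1.6359*k^5 - 1.0081*k^4 + 4.7352*k^3 - 6.5904*k^2 + 4.2034*k - 2.3188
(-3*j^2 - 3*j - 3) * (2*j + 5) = -6*j^3 - 21*j^2 - 21*j - 15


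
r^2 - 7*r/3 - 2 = (r - 3)*(r + 2/3)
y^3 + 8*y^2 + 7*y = y*(y + 1)*(y + 7)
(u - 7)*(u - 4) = u^2 - 11*u + 28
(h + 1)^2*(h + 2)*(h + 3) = h^4 + 7*h^3 + 17*h^2 + 17*h + 6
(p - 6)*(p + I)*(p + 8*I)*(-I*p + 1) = -I*p^4 + 10*p^3 + 6*I*p^3 - 60*p^2 + 17*I*p^2 - 8*p - 102*I*p + 48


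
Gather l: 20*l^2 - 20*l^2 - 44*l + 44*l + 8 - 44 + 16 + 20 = 0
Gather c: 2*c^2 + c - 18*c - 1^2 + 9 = 2*c^2 - 17*c + 8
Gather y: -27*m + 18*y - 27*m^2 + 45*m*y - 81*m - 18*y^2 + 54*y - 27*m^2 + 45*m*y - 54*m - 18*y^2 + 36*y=-54*m^2 - 162*m - 36*y^2 + y*(90*m + 108)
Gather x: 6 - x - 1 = 5 - x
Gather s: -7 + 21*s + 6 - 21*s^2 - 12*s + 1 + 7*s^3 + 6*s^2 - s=7*s^3 - 15*s^2 + 8*s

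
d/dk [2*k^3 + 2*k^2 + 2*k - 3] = 6*k^2 + 4*k + 2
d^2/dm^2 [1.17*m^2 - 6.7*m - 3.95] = 2.34000000000000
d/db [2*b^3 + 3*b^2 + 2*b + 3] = 6*b^2 + 6*b + 2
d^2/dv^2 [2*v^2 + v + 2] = 4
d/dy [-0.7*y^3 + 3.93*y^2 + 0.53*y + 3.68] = -2.1*y^2 + 7.86*y + 0.53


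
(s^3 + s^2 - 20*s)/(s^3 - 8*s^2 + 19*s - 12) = s*(s + 5)/(s^2 - 4*s + 3)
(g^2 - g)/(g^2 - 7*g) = (g - 1)/(g - 7)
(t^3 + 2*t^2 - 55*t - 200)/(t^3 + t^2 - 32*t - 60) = (t^2 - 3*t - 40)/(t^2 - 4*t - 12)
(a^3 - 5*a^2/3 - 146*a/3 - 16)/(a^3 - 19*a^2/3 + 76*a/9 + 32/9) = 3*(a^2 - 2*a - 48)/(3*a^2 - 20*a + 32)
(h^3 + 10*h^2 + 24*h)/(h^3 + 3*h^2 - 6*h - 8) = h*(h + 6)/(h^2 - h - 2)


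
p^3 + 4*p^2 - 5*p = p*(p - 1)*(p + 5)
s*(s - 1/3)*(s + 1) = s^3 + 2*s^2/3 - s/3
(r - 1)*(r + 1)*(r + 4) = r^3 + 4*r^2 - r - 4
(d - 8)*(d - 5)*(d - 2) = d^3 - 15*d^2 + 66*d - 80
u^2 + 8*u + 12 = (u + 2)*(u + 6)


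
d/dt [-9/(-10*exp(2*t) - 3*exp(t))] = 9*(-20*exp(t) - 3)*exp(-t)/(10*exp(t) + 3)^2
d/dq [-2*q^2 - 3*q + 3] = -4*q - 3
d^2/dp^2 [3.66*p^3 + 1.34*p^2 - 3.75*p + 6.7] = 21.96*p + 2.68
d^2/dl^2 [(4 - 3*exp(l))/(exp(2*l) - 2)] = (-3*exp(4*l) + 16*exp(3*l) - 36*exp(2*l) + 32*exp(l) - 12)*exp(l)/(exp(6*l) - 6*exp(4*l) + 12*exp(2*l) - 8)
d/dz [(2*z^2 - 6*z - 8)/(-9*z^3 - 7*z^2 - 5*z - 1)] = 2*(9*z^4 - 54*z^3 - 134*z^2 - 58*z - 17)/(81*z^6 + 126*z^5 + 139*z^4 + 88*z^3 + 39*z^2 + 10*z + 1)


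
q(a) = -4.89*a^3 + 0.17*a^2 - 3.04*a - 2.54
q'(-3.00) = -136.09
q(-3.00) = 140.14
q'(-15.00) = -3308.89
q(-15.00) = 16585.06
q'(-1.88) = -55.53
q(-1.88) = 36.27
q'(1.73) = -46.36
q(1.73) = -32.61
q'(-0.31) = -4.56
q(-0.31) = -1.44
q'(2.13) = -68.87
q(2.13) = -55.50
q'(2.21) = -73.94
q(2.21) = -61.21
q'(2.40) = -86.72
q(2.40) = -76.46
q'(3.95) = -230.59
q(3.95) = -313.27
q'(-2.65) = -106.96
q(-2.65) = 97.71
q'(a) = -14.67*a^2 + 0.34*a - 3.04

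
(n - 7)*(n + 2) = n^2 - 5*n - 14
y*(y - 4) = y^2 - 4*y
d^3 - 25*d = d*(d - 5)*(d + 5)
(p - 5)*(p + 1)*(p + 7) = p^3 + 3*p^2 - 33*p - 35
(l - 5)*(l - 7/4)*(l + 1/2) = l^3 - 25*l^2/4 + 43*l/8 + 35/8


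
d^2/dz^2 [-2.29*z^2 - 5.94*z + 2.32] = -4.58000000000000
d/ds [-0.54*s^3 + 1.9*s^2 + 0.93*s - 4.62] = -1.62*s^2 + 3.8*s + 0.93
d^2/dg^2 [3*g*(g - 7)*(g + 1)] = 18*g - 36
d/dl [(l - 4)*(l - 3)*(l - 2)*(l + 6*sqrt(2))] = 4*l^3 - 27*l^2 + 18*sqrt(2)*l^2 - 108*sqrt(2)*l + 52*l - 24 + 156*sqrt(2)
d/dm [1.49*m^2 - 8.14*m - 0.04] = 2.98*m - 8.14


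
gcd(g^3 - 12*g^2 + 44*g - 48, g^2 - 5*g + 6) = g - 2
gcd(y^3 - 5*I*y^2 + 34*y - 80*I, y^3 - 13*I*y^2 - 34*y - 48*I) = y - 8*I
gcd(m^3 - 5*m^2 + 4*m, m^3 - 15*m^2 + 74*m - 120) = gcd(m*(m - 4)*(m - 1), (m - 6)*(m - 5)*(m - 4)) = m - 4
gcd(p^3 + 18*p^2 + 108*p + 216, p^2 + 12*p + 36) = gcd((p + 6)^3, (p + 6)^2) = p^2 + 12*p + 36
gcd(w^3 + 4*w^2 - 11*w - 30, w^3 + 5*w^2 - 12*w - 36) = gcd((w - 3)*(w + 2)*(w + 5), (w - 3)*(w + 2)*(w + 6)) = w^2 - w - 6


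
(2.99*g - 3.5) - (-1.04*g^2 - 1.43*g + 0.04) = 1.04*g^2 + 4.42*g - 3.54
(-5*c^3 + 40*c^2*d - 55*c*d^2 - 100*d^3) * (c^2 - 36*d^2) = -5*c^5 + 40*c^4*d + 125*c^3*d^2 - 1540*c^2*d^3 + 1980*c*d^4 + 3600*d^5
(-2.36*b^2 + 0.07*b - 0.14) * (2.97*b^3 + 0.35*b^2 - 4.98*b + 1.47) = -7.0092*b^5 - 0.6181*b^4 + 11.3615*b^3 - 3.8668*b^2 + 0.8001*b - 0.2058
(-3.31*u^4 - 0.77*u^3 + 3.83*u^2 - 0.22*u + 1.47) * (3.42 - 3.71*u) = 12.2801*u^5 - 8.4635*u^4 - 16.8427*u^3 + 13.9148*u^2 - 6.2061*u + 5.0274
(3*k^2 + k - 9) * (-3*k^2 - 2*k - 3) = -9*k^4 - 9*k^3 + 16*k^2 + 15*k + 27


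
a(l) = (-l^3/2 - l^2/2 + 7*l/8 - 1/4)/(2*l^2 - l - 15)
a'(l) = (1 - 4*l)*(-l^3/2 - l^2/2 + 7*l/8 - 1/4)/(2*l^2 - l - 15)^2 + (-3*l^2/2 - l + 7/8)/(2*l^2 - l - 15)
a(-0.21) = 0.03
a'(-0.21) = -0.07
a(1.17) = 0.05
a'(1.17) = 0.19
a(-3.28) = 0.93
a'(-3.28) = 0.12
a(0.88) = 0.01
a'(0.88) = 0.08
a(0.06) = 0.01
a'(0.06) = -0.05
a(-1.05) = 0.10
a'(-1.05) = -0.07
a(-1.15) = 0.10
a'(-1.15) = -0.06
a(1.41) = 0.11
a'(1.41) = 0.33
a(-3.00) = 1.02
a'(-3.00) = 0.61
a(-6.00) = 1.34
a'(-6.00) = -0.22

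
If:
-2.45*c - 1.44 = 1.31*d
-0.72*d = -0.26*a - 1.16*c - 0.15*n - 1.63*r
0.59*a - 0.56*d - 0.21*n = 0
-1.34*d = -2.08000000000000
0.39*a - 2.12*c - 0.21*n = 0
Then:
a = 19.37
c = -1.42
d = 1.55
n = 50.29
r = -6.02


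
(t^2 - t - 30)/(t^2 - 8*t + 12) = (t + 5)/(t - 2)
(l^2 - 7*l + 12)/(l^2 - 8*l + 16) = (l - 3)/(l - 4)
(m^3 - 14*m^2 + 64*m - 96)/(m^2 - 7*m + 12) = (m^2 - 10*m + 24)/(m - 3)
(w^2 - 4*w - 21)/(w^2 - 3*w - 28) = (w + 3)/(w + 4)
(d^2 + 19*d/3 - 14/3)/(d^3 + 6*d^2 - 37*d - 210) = (d - 2/3)/(d^2 - d - 30)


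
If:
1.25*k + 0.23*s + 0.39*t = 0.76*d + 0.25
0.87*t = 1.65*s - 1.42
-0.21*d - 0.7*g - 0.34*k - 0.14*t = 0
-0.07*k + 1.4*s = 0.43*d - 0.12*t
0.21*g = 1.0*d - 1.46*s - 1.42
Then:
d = 2.28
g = -1.38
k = 1.48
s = 0.79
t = -0.14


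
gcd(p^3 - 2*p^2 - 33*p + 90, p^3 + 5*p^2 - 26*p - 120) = p^2 + p - 30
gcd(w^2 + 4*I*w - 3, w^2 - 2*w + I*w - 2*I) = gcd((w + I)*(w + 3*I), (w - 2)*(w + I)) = w + I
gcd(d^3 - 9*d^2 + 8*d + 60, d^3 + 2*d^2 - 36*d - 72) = d^2 - 4*d - 12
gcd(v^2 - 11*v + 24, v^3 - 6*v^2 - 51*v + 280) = v - 8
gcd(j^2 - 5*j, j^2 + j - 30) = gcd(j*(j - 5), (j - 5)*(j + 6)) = j - 5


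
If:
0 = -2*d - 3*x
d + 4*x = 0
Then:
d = 0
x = 0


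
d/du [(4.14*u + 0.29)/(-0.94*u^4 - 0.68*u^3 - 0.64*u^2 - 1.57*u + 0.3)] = (11.6748*u^4 + 6.7208*u^3 + 3.2412*u^2 + 0.3712*u + 1.6973)/(0.8836*u^8 + 1.2784*u^7 + 1.6656*u^6 + 3.822*u^5 + 1.9808*u^4 + 1.6016*u^3 + 2.0809*u^2 - 0.942*u + 0.09)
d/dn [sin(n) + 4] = cos(n)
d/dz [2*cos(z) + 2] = -2*sin(z)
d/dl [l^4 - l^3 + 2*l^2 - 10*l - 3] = 4*l^3 - 3*l^2 + 4*l - 10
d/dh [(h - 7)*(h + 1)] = 2*h - 6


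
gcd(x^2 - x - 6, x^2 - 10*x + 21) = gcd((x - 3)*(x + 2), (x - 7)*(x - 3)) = x - 3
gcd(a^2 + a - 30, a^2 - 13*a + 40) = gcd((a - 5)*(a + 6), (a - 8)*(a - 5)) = a - 5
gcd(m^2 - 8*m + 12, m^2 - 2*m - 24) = m - 6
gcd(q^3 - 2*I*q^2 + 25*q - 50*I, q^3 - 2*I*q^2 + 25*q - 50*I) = q^3 - 2*I*q^2 + 25*q - 50*I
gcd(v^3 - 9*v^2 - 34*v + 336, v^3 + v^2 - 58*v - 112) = v - 8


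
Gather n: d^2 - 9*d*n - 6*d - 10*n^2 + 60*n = d^2 - 6*d - 10*n^2 + n*(60 - 9*d)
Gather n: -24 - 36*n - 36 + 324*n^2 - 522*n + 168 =324*n^2 - 558*n + 108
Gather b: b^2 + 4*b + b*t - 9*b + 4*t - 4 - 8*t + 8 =b^2 + b*(t - 5) - 4*t + 4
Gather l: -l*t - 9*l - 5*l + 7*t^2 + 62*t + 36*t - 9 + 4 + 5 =l*(-t - 14) + 7*t^2 + 98*t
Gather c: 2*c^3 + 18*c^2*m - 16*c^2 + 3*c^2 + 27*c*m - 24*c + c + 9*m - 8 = 2*c^3 + c^2*(18*m - 13) + c*(27*m - 23) + 9*m - 8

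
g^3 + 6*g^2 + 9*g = g*(g + 3)^2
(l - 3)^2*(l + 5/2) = l^3 - 7*l^2/2 - 6*l + 45/2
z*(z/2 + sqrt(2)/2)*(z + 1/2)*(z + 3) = z^4/2 + sqrt(2)*z^3/2 + 7*z^3/4 + 3*z^2/4 + 7*sqrt(2)*z^2/4 + 3*sqrt(2)*z/4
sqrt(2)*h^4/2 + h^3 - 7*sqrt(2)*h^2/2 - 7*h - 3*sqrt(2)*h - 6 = (h - 3)*(h + 2)*(h + sqrt(2))*(sqrt(2)*h/2 + sqrt(2)/2)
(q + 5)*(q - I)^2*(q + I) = q^4 + 5*q^3 - I*q^3 + q^2 - 5*I*q^2 + 5*q - I*q - 5*I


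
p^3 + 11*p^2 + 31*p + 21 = (p + 1)*(p + 3)*(p + 7)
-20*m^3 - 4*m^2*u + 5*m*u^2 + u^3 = (-2*m + u)*(2*m + u)*(5*m + u)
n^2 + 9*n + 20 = (n + 4)*(n + 5)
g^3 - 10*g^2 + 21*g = g*(g - 7)*(g - 3)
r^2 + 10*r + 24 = (r + 4)*(r + 6)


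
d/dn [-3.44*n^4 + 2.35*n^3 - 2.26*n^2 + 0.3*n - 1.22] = -13.76*n^3 + 7.05*n^2 - 4.52*n + 0.3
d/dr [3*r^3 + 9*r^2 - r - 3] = 9*r^2 + 18*r - 1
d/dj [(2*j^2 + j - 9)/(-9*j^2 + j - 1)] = (11*j^2 - 166*j + 8)/(81*j^4 - 18*j^3 + 19*j^2 - 2*j + 1)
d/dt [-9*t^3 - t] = -27*t^2 - 1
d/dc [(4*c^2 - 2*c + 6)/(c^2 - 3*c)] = 2*(-5*c^2 - 6*c + 9)/(c^2*(c^2 - 6*c + 9))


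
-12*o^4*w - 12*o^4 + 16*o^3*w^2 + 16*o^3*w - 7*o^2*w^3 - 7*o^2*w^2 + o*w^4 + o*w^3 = (-3*o + w)*(-2*o + w)^2*(o*w + o)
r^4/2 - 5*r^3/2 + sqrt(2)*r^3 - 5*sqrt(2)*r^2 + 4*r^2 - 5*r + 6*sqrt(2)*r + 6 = (r/2 + sqrt(2)/2)*(r - 3)*(r - 2)*(r + sqrt(2))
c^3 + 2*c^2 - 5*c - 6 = (c - 2)*(c + 1)*(c + 3)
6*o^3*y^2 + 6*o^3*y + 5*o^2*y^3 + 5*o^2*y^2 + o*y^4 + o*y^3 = y*(2*o + y)*(3*o + y)*(o*y + o)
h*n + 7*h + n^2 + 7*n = (h + n)*(n + 7)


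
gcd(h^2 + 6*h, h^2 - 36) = h + 6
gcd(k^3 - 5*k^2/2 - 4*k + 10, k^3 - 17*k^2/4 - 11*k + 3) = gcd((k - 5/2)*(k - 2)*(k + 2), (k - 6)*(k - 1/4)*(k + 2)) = k + 2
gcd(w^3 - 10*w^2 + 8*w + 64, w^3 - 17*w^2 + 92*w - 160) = w^2 - 12*w + 32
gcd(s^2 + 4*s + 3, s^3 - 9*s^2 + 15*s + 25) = s + 1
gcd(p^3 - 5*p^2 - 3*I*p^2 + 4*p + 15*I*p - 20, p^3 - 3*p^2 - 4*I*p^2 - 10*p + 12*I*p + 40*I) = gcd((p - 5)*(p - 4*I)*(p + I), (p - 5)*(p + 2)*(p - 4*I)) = p^2 + p*(-5 - 4*I) + 20*I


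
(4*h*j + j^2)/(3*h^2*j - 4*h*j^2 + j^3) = (4*h + j)/(3*h^2 - 4*h*j + j^2)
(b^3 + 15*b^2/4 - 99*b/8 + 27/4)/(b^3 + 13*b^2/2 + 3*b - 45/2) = (4*b^2 + 21*b - 18)/(4*(b^2 + 8*b + 15))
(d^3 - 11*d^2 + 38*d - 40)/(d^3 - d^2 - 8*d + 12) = (d^2 - 9*d + 20)/(d^2 + d - 6)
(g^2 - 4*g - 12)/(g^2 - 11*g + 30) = (g + 2)/(g - 5)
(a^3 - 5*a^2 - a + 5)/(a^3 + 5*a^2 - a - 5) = (a - 5)/(a + 5)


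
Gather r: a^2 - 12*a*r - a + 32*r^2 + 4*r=a^2 - a + 32*r^2 + r*(4 - 12*a)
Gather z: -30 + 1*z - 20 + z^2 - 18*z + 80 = z^2 - 17*z + 30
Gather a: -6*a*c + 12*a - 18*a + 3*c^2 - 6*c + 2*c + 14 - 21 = a*(-6*c - 6) + 3*c^2 - 4*c - 7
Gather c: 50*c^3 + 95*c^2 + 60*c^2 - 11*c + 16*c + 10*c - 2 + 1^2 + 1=50*c^3 + 155*c^2 + 15*c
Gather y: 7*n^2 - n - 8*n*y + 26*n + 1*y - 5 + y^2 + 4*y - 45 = 7*n^2 + 25*n + y^2 + y*(5 - 8*n) - 50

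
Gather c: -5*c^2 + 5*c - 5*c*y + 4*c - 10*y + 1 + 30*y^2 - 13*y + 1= -5*c^2 + c*(9 - 5*y) + 30*y^2 - 23*y + 2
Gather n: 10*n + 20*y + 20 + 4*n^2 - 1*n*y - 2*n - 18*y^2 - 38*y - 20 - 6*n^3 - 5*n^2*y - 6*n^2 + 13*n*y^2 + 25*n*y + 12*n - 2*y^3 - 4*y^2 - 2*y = -6*n^3 + n^2*(-5*y - 2) + n*(13*y^2 + 24*y + 20) - 2*y^3 - 22*y^2 - 20*y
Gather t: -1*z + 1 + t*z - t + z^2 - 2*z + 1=t*(z - 1) + z^2 - 3*z + 2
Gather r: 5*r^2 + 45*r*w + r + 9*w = 5*r^2 + r*(45*w + 1) + 9*w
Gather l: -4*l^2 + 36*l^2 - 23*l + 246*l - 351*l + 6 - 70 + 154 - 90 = 32*l^2 - 128*l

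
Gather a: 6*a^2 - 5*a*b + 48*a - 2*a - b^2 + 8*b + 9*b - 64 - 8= 6*a^2 + a*(46 - 5*b) - b^2 + 17*b - 72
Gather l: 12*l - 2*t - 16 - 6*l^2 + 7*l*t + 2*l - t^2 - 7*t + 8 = -6*l^2 + l*(7*t + 14) - t^2 - 9*t - 8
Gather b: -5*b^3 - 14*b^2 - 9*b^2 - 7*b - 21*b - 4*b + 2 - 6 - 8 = -5*b^3 - 23*b^2 - 32*b - 12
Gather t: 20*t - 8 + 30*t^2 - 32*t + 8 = 30*t^2 - 12*t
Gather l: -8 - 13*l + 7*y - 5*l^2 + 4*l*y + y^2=-5*l^2 + l*(4*y - 13) + y^2 + 7*y - 8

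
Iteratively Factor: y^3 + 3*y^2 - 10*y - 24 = (y - 3)*(y^2 + 6*y + 8) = (y - 3)*(y + 4)*(y + 2)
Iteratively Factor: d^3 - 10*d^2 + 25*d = (d - 5)*(d^2 - 5*d) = (d - 5)^2*(d)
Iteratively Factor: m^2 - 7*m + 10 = (m - 2)*(m - 5)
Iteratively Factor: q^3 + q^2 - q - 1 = (q - 1)*(q^2 + 2*q + 1) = (q - 1)*(q + 1)*(q + 1)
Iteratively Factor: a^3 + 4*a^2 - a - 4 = (a + 4)*(a^2 - 1) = (a + 1)*(a + 4)*(a - 1)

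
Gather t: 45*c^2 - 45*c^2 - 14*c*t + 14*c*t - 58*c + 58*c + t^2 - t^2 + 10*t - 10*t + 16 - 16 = 0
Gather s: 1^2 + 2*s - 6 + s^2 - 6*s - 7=s^2 - 4*s - 12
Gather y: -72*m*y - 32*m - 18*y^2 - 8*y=-32*m - 18*y^2 + y*(-72*m - 8)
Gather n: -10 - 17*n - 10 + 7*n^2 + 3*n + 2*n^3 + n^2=2*n^3 + 8*n^2 - 14*n - 20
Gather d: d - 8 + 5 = d - 3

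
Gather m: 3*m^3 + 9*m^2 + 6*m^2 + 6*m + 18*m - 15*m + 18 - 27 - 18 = 3*m^3 + 15*m^2 + 9*m - 27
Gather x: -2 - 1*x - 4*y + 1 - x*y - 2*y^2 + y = x*(-y - 1) - 2*y^2 - 3*y - 1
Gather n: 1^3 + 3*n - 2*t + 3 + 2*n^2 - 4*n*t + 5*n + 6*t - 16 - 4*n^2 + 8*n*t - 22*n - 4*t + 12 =-2*n^2 + n*(4*t - 14)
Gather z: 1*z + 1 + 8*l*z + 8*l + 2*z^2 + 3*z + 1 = 8*l + 2*z^2 + z*(8*l + 4) + 2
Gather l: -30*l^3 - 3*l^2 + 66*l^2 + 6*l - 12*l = -30*l^3 + 63*l^2 - 6*l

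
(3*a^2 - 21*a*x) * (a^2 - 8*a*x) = 3*a^4 - 45*a^3*x + 168*a^2*x^2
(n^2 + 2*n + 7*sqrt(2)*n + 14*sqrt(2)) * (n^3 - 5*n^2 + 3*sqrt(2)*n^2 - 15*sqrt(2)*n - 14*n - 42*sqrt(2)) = n^5 - 3*n^4 + 10*sqrt(2)*n^4 - 30*sqrt(2)*n^3 + 18*n^3 - 240*sqrt(2)*n^2 - 154*n^2 - 1008*n - 280*sqrt(2)*n - 1176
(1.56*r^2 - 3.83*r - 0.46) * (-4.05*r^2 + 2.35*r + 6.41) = -6.318*r^4 + 19.1775*r^3 + 2.8621*r^2 - 25.6313*r - 2.9486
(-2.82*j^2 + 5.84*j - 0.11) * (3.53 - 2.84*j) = 8.0088*j^3 - 26.5402*j^2 + 20.9276*j - 0.3883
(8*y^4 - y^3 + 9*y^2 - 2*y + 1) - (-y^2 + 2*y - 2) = 8*y^4 - y^3 + 10*y^2 - 4*y + 3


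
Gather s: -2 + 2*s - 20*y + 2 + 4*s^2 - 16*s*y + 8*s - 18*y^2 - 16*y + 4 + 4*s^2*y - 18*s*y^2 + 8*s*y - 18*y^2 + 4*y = s^2*(4*y + 4) + s*(-18*y^2 - 8*y + 10) - 36*y^2 - 32*y + 4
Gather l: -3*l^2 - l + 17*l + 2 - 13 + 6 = -3*l^2 + 16*l - 5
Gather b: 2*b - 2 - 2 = 2*b - 4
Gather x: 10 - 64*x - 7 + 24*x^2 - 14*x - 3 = 24*x^2 - 78*x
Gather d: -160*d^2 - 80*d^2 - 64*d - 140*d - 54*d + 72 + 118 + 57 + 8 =-240*d^2 - 258*d + 255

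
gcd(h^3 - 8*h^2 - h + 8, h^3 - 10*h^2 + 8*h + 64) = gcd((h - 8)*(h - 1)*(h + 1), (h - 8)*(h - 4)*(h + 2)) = h - 8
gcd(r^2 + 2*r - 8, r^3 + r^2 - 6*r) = r - 2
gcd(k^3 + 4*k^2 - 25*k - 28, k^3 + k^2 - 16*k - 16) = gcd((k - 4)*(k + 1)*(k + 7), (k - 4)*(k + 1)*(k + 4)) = k^2 - 3*k - 4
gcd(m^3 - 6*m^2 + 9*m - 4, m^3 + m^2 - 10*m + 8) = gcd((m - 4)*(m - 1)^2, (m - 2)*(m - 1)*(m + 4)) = m - 1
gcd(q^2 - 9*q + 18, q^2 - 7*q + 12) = q - 3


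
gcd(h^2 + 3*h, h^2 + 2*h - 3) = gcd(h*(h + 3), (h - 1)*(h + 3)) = h + 3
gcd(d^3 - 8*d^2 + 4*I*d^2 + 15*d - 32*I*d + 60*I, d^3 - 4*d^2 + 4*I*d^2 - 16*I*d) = d + 4*I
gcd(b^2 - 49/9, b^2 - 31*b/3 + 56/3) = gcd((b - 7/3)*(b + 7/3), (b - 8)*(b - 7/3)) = b - 7/3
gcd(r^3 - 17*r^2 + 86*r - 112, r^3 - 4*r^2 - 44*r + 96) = r^2 - 10*r + 16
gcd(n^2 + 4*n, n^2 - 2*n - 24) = n + 4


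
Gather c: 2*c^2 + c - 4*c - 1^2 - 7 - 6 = 2*c^2 - 3*c - 14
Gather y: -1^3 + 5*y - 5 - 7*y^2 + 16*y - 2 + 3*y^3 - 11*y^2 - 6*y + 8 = 3*y^3 - 18*y^2 + 15*y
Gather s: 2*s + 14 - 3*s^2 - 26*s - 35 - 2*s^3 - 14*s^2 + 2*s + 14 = -2*s^3 - 17*s^2 - 22*s - 7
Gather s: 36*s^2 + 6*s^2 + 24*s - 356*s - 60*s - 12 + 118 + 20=42*s^2 - 392*s + 126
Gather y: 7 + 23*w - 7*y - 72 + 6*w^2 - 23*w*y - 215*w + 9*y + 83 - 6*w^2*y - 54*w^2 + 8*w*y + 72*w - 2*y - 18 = -48*w^2 - 120*w + y*(-6*w^2 - 15*w)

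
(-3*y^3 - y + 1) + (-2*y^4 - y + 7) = -2*y^4 - 3*y^3 - 2*y + 8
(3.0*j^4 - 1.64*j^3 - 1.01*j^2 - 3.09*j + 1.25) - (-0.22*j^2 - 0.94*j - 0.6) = 3.0*j^4 - 1.64*j^3 - 0.79*j^2 - 2.15*j + 1.85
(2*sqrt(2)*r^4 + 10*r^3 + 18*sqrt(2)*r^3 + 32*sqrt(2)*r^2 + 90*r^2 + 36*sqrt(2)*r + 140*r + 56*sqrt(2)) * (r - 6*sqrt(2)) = 2*sqrt(2)*r^5 - 14*r^4 + 18*sqrt(2)*r^4 - 126*r^3 - 28*sqrt(2)*r^3 - 504*sqrt(2)*r^2 - 244*r^2 - 784*sqrt(2)*r - 432*r - 672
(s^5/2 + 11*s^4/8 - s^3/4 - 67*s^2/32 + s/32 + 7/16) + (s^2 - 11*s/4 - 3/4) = s^5/2 + 11*s^4/8 - s^3/4 - 35*s^2/32 - 87*s/32 - 5/16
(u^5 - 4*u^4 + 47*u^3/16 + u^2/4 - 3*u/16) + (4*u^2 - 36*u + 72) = u^5 - 4*u^4 + 47*u^3/16 + 17*u^2/4 - 579*u/16 + 72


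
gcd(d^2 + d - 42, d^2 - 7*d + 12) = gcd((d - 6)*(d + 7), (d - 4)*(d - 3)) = 1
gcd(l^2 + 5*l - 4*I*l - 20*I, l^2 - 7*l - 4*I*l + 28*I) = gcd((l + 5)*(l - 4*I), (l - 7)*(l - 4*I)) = l - 4*I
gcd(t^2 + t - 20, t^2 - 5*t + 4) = t - 4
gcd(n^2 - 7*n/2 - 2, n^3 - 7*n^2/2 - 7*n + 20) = n - 4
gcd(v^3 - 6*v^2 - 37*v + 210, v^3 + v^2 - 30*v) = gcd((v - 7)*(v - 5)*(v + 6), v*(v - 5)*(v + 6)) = v^2 + v - 30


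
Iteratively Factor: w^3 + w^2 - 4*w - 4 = (w - 2)*(w^2 + 3*w + 2) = (w - 2)*(w + 2)*(w + 1)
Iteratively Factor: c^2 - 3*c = (c)*(c - 3)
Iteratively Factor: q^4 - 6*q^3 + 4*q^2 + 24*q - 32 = (q - 2)*(q^3 - 4*q^2 - 4*q + 16) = (q - 4)*(q - 2)*(q^2 - 4) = (q - 4)*(q - 2)*(q + 2)*(q - 2)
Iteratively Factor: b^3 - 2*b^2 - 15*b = (b + 3)*(b^2 - 5*b) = (b - 5)*(b + 3)*(b)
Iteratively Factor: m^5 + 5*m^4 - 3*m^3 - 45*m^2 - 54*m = (m + 2)*(m^4 + 3*m^3 - 9*m^2 - 27*m) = (m + 2)*(m + 3)*(m^3 - 9*m) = (m + 2)*(m + 3)^2*(m^2 - 3*m) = m*(m + 2)*(m + 3)^2*(m - 3)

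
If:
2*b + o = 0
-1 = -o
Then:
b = -1/2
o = 1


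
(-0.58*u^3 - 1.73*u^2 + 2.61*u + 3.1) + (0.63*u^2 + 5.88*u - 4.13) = -0.58*u^3 - 1.1*u^2 + 8.49*u - 1.03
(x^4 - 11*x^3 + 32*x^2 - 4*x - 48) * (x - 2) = x^5 - 13*x^4 + 54*x^3 - 68*x^2 - 40*x + 96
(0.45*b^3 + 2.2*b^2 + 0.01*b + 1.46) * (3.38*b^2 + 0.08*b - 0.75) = 1.521*b^5 + 7.472*b^4 - 0.1277*b^3 + 3.2856*b^2 + 0.1093*b - 1.095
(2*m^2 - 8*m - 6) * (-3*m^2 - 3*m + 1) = -6*m^4 + 18*m^3 + 44*m^2 + 10*m - 6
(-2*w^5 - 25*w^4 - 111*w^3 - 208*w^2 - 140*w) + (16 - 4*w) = -2*w^5 - 25*w^4 - 111*w^3 - 208*w^2 - 144*w + 16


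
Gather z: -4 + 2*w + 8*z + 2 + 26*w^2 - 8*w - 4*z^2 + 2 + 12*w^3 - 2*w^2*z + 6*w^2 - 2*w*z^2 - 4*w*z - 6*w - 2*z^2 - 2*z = 12*w^3 + 32*w^2 - 12*w + z^2*(-2*w - 6) + z*(-2*w^2 - 4*w + 6)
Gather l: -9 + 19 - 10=0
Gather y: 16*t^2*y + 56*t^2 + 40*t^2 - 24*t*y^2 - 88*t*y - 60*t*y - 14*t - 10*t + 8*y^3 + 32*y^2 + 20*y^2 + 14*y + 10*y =96*t^2 - 24*t + 8*y^3 + y^2*(52 - 24*t) + y*(16*t^2 - 148*t + 24)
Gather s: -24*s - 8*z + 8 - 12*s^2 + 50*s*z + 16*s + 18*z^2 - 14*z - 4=-12*s^2 + s*(50*z - 8) + 18*z^2 - 22*z + 4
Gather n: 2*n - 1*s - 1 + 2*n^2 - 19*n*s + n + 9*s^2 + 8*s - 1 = 2*n^2 + n*(3 - 19*s) + 9*s^2 + 7*s - 2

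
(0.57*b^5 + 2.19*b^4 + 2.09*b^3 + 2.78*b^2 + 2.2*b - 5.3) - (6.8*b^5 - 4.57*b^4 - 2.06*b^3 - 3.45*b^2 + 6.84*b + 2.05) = -6.23*b^5 + 6.76*b^4 + 4.15*b^3 + 6.23*b^2 - 4.64*b - 7.35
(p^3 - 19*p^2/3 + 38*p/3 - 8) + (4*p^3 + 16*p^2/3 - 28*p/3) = 5*p^3 - p^2 + 10*p/3 - 8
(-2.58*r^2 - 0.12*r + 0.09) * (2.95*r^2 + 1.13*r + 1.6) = -7.611*r^4 - 3.2694*r^3 - 3.9981*r^2 - 0.0903*r + 0.144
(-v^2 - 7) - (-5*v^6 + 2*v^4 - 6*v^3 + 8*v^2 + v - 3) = 5*v^6 - 2*v^4 + 6*v^3 - 9*v^2 - v - 4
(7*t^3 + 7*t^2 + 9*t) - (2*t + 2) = 7*t^3 + 7*t^2 + 7*t - 2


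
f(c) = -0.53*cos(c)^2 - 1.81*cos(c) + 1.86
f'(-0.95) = -1.97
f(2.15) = 2.69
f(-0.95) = 0.63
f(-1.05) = 0.83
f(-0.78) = 0.31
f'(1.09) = 2.04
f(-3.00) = 3.13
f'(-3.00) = -0.11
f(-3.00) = 3.13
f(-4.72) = 1.85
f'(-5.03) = 2.03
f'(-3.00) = -0.11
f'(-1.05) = -2.03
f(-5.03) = 1.24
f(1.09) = 0.91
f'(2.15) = 1.03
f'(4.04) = -0.90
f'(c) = 1.06*sin(c)*cos(c) + 1.81*sin(c) = (1.06*cos(c) + 1.81)*sin(c)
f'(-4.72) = 1.82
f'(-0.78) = -1.80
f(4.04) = 2.78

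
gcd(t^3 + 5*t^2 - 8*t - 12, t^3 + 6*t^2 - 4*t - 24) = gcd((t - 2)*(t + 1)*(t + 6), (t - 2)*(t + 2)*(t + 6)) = t^2 + 4*t - 12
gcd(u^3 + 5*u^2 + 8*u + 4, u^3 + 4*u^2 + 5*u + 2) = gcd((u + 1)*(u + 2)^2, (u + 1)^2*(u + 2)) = u^2 + 3*u + 2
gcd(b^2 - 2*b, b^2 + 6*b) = b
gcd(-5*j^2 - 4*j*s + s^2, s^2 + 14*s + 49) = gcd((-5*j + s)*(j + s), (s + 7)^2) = 1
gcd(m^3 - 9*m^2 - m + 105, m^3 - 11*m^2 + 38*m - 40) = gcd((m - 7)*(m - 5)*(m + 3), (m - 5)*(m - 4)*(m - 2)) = m - 5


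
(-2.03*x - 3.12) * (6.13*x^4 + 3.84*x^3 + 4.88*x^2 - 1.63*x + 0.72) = -12.4439*x^5 - 26.9208*x^4 - 21.8872*x^3 - 11.9167*x^2 + 3.624*x - 2.2464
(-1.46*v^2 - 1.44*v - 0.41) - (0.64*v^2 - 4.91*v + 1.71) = -2.1*v^2 + 3.47*v - 2.12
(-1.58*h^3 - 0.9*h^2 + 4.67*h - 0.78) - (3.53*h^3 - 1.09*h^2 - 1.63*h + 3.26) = -5.11*h^3 + 0.19*h^2 + 6.3*h - 4.04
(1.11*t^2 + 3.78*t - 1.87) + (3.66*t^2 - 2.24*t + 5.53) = 4.77*t^2 + 1.54*t + 3.66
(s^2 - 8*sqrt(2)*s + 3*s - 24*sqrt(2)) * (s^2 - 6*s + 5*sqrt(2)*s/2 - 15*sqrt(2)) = s^4 - 11*sqrt(2)*s^3/2 - 3*s^3 - 58*s^2 + 33*sqrt(2)*s^2/2 + 120*s + 99*sqrt(2)*s + 720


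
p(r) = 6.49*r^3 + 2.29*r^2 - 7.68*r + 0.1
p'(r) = 19.47*r^2 + 4.58*r - 7.68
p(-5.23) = -825.53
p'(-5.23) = 500.93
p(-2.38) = -56.14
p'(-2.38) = 91.71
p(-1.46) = -4.00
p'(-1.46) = 27.14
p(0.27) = -1.68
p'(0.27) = -5.02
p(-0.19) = 1.60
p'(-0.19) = -7.85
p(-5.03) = -729.27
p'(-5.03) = 461.89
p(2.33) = 76.73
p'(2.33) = 108.69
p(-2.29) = -48.24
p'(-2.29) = 83.93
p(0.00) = 0.10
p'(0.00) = -7.68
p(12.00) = 11452.42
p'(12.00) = 2850.96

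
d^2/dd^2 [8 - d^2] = -2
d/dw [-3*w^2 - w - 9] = -6*w - 1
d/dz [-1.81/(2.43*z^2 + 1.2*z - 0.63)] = (8.7966*z + 2.172)/(2.43*z^2 + 1.2*z - 0.63)^2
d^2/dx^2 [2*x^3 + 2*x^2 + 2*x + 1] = 12*x + 4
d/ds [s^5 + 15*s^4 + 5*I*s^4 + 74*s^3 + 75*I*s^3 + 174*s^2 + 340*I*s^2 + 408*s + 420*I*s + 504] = 5*s^4 + s^3*(60 + 20*I) + s^2*(222 + 225*I) + s*(348 + 680*I) + 408 + 420*I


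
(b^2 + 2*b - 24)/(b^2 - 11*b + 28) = (b + 6)/(b - 7)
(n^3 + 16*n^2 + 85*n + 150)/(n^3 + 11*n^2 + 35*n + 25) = (n + 6)/(n + 1)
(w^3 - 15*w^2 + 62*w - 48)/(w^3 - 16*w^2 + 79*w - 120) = (w^2 - 7*w + 6)/(w^2 - 8*w + 15)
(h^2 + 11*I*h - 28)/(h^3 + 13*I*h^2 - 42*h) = (h + 4*I)/(h*(h + 6*I))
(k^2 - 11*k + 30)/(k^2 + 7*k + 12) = (k^2 - 11*k + 30)/(k^2 + 7*k + 12)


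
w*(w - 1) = w^2 - w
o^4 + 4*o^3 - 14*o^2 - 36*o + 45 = (o - 3)*(o - 1)*(o + 3)*(o + 5)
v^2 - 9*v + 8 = (v - 8)*(v - 1)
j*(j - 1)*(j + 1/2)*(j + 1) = j^4 + j^3/2 - j^2 - j/2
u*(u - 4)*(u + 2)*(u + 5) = u^4 + 3*u^3 - 18*u^2 - 40*u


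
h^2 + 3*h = h*(h + 3)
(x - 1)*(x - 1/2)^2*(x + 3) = x^4 + x^3 - 19*x^2/4 + 7*x/2 - 3/4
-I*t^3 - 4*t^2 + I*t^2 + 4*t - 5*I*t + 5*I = (t - 1)*(t - 5*I)*(-I*t + 1)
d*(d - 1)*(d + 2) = d^3 + d^2 - 2*d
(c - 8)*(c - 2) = c^2 - 10*c + 16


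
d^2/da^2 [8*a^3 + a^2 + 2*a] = 48*a + 2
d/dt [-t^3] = -3*t^2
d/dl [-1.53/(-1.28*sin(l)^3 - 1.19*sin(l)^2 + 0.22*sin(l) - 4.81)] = (-5.8752*sin(l)^2 - 3.6414*sin(l) + 0.3366)*cos(l)/(1.28*sin(l)^3 + 1.19*sin(l)^2 - 0.22*sin(l) + 4.81)^2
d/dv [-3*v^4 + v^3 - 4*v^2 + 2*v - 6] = -12*v^3 + 3*v^2 - 8*v + 2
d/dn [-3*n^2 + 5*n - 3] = 5 - 6*n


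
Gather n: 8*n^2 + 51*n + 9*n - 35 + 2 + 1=8*n^2 + 60*n - 32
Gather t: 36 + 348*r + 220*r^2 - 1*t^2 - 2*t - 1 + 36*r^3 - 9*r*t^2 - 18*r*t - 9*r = 36*r^3 + 220*r^2 + 339*r + t^2*(-9*r - 1) + t*(-18*r - 2) + 35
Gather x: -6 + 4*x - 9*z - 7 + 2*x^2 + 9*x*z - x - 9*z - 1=2*x^2 + x*(9*z + 3) - 18*z - 14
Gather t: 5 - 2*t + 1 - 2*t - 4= 2 - 4*t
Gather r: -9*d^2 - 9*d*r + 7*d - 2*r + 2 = -9*d^2 + 7*d + r*(-9*d - 2) + 2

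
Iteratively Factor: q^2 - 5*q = (q)*(q - 5)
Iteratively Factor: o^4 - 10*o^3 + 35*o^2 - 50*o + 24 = (o - 2)*(o^3 - 8*o^2 + 19*o - 12) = (o - 3)*(o - 2)*(o^2 - 5*o + 4) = (o - 4)*(o - 3)*(o - 2)*(o - 1)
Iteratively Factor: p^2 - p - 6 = (p - 3)*(p + 2)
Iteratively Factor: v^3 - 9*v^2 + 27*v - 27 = (v - 3)*(v^2 - 6*v + 9) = (v - 3)^2*(v - 3)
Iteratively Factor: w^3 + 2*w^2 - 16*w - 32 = (w - 4)*(w^2 + 6*w + 8) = (w - 4)*(w + 2)*(w + 4)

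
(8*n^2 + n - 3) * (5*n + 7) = 40*n^3 + 61*n^2 - 8*n - 21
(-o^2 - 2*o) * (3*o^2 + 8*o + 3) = -3*o^4 - 14*o^3 - 19*o^2 - 6*o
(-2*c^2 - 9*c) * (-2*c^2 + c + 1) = 4*c^4 + 16*c^3 - 11*c^2 - 9*c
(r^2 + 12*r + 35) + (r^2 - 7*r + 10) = 2*r^2 + 5*r + 45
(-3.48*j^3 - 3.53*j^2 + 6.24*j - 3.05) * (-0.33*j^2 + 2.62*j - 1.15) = 1.1484*j^5 - 7.9527*j^4 - 7.3058*j^3 + 21.4148*j^2 - 15.167*j + 3.5075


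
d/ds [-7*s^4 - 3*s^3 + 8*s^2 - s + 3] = -28*s^3 - 9*s^2 + 16*s - 1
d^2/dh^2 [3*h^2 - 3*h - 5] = 6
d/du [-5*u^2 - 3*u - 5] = -10*u - 3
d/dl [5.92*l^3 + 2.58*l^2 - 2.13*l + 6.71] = 17.76*l^2 + 5.16*l - 2.13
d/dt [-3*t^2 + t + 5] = 1 - 6*t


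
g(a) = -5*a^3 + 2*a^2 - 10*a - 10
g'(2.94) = -127.89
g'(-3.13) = -169.47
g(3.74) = -280.99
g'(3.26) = -156.37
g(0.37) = -13.68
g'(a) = -15*a^2 + 4*a - 10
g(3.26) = -194.57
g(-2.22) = 76.76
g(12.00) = -8482.00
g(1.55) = -39.31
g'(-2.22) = -92.81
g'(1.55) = -39.84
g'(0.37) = -10.57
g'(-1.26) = -38.85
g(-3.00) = 173.00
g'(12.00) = -2122.00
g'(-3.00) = -157.00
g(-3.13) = 194.22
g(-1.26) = 15.78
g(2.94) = -149.17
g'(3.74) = -204.85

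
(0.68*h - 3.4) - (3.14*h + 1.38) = -2.46*h - 4.78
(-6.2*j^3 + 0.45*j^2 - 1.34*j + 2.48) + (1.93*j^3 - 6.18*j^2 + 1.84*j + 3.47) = -4.27*j^3 - 5.73*j^2 + 0.5*j + 5.95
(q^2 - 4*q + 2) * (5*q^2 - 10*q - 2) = 5*q^4 - 30*q^3 + 48*q^2 - 12*q - 4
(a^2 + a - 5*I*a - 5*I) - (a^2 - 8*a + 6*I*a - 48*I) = 9*a - 11*I*a + 43*I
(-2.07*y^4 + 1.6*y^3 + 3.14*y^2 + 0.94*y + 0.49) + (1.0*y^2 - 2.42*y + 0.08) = -2.07*y^4 + 1.6*y^3 + 4.14*y^2 - 1.48*y + 0.57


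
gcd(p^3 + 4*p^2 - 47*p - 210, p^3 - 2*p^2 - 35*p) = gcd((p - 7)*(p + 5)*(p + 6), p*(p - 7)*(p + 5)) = p^2 - 2*p - 35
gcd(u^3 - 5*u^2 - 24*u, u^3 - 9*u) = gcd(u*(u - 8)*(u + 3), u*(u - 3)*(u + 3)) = u^2 + 3*u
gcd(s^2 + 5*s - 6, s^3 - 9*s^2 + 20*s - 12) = s - 1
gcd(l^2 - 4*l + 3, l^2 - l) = l - 1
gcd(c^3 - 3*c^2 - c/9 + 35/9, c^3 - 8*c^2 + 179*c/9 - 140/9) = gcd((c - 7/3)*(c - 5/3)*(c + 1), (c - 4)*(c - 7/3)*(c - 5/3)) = c^2 - 4*c + 35/9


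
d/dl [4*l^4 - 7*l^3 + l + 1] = 16*l^3 - 21*l^2 + 1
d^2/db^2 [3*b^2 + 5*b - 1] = 6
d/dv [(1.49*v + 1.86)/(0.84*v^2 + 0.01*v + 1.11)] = (-1.2516*v^2 - 3.1248*v + 1.6353)/(0.7056*v^4 + 0.0168*v^3 + 1.8649*v^2 + 0.0222*v + 1.2321)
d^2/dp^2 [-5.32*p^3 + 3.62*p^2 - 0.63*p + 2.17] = 7.24 - 31.92*p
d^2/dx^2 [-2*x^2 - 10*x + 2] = -4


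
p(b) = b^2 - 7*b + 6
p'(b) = 2*b - 7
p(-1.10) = 14.91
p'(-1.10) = -9.20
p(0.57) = 2.33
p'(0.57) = -5.86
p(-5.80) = 80.24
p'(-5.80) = -18.60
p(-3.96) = 49.40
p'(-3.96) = -14.92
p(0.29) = 4.05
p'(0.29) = -6.42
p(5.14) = -3.56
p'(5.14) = 3.28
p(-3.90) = 48.51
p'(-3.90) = -14.80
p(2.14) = -4.40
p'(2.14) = -2.72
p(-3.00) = 36.00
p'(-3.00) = -13.00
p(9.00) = 24.00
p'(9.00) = 11.00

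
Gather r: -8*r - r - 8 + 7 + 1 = -9*r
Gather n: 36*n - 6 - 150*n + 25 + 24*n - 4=15 - 90*n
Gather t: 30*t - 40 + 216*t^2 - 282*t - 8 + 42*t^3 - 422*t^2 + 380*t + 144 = 42*t^3 - 206*t^2 + 128*t + 96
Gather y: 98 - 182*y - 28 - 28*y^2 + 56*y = -28*y^2 - 126*y + 70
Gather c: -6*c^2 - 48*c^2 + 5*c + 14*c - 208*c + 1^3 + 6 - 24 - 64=-54*c^2 - 189*c - 81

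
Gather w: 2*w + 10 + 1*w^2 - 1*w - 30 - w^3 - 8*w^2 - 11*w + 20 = -w^3 - 7*w^2 - 10*w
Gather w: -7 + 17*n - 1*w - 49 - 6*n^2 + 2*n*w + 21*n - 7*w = -6*n^2 + 38*n + w*(2*n - 8) - 56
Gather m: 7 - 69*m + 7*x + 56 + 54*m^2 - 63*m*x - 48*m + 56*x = 54*m^2 + m*(-63*x - 117) + 63*x + 63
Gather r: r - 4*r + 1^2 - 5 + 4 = -3*r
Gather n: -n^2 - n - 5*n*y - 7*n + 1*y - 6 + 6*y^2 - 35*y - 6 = -n^2 + n*(-5*y - 8) + 6*y^2 - 34*y - 12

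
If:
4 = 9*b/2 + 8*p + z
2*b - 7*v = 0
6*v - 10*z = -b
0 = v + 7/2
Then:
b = -49/4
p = 1249/160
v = -7/2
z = -133/40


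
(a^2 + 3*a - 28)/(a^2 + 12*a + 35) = (a - 4)/(a + 5)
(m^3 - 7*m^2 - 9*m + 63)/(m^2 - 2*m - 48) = (-m^3 + 7*m^2 + 9*m - 63)/(-m^2 + 2*m + 48)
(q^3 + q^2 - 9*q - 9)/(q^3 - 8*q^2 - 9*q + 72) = (q + 1)/(q - 8)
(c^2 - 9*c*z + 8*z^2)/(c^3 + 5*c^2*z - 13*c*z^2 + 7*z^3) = (-c + 8*z)/(-c^2 - 6*c*z + 7*z^2)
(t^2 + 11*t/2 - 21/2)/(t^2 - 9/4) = 2*(t + 7)/(2*t + 3)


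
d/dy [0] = 0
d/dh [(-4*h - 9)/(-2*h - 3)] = -6/(2*h + 3)^2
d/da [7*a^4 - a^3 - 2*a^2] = a*(28*a^2 - 3*a - 4)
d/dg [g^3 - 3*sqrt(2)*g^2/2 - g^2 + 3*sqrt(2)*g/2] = 3*g^2 - 3*sqrt(2)*g - 2*g + 3*sqrt(2)/2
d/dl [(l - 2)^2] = 2*l - 4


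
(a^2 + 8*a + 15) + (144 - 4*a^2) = -3*a^2 + 8*a + 159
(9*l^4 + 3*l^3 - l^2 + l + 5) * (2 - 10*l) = -90*l^5 - 12*l^4 + 16*l^3 - 12*l^2 - 48*l + 10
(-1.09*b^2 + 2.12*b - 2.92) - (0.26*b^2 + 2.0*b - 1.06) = -1.35*b^2 + 0.12*b - 1.86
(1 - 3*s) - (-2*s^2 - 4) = 2*s^2 - 3*s + 5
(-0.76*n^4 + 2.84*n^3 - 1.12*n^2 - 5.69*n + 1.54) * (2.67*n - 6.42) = -2.0292*n^5 + 12.462*n^4 - 21.2232*n^3 - 8.0019*n^2 + 40.6416*n - 9.8868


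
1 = 1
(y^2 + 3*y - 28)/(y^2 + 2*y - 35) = (y - 4)/(y - 5)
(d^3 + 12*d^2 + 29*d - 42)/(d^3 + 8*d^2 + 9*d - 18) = (d + 7)/(d + 3)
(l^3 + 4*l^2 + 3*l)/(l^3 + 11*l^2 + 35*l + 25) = l*(l + 3)/(l^2 + 10*l + 25)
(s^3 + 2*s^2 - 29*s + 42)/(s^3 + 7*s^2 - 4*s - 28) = (s - 3)/(s + 2)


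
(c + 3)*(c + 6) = c^2 + 9*c + 18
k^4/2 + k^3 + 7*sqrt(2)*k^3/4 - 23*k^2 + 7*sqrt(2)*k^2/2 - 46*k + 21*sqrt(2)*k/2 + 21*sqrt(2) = (k/2 + 1)*(k - 3*sqrt(2))*(k - sqrt(2)/2)*(k + 7*sqrt(2))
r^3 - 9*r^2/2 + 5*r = r*(r - 5/2)*(r - 2)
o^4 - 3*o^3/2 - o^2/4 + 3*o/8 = o*(o - 3/2)*(o - 1/2)*(o + 1/2)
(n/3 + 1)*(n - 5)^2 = n^3/3 - 7*n^2/3 - 5*n/3 + 25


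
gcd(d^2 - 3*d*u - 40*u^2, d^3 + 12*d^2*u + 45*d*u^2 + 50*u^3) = d + 5*u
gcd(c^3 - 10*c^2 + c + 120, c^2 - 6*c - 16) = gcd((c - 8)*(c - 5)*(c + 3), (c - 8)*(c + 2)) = c - 8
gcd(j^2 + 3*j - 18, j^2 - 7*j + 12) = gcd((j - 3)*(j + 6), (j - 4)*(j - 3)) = j - 3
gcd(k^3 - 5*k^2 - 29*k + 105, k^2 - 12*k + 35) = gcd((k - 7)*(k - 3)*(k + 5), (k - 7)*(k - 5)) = k - 7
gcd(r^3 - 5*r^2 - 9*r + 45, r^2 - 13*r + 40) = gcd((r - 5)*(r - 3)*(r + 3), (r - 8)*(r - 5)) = r - 5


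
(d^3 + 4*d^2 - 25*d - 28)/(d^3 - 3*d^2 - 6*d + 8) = (d^2 + 8*d + 7)/(d^2 + d - 2)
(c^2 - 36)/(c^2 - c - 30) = (c + 6)/(c + 5)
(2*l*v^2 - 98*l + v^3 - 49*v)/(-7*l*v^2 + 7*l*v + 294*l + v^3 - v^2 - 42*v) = (2*l*v + 14*l + v^2 + 7*v)/(-7*l*v - 42*l + v^2 + 6*v)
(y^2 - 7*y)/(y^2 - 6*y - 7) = y/(y + 1)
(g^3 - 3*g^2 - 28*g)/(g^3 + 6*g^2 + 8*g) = (g - 7)/(g + 2)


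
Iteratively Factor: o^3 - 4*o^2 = (o)*(o^2 - 4*o) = o^2*(o - 4)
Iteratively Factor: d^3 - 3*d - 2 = (d - 2)*(d^2 + 2*d + 1) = (d - 2)*(d + 1)*(d + 1)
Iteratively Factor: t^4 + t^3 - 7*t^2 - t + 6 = (t - 1)*(t^3 + 2*t^2 - 5*t - 6) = (t - 2)*(t - 1)*(t^2 + 4*t + 3) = (t - 2)*(t - 1)*(t + 1)*(t + 3)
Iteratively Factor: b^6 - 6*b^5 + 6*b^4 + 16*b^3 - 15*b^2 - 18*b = (b - 2)*(b^5 - 4*b^4 - 2*b^3 + 12*b^2 + 9*b) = (b - 3)*(b - 2)*(b^4 - b^3 - 5*b^2 - 3*b) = b*(b - 3)*(b - 2)*(b^3 - b^2 - 5*b - 3) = b*(b - 3)^2*(b - 2)*(b^2 + 2*b + 1) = b*(b - 3)^2*(b - 2)*(b + 1)*(b + 1)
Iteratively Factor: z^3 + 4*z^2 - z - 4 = (z + 1)*(z^2 + 3*z - 4) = (z + 1)*(z + 4)*(z - 1)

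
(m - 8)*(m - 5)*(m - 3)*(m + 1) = m^4 - 15*m^3 + 63*m^2 - 41*m - 120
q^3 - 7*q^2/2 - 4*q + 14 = (q - 7/2)*(q - 2)*(q + 2)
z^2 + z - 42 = (z - 6)*(z + 7)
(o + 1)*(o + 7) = o^2 + 8*o + 7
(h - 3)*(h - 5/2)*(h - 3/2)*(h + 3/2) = h^4 - 11*h^3/2 + 21*h^2/4 + 99*h/8 - 135/8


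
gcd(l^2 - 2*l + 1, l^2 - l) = l - 1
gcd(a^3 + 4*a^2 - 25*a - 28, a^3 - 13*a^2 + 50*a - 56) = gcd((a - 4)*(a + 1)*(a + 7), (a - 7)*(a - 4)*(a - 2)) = a - 4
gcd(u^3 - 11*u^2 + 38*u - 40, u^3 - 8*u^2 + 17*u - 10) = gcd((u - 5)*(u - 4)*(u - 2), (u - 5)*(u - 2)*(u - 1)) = u^2 - 7*u + 10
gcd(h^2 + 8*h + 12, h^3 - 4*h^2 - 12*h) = h + 2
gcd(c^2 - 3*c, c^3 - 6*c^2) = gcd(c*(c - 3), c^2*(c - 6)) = c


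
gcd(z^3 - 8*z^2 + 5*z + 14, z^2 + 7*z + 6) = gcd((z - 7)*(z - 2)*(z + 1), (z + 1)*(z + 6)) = z + 1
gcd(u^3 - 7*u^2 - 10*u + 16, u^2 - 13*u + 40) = u - 8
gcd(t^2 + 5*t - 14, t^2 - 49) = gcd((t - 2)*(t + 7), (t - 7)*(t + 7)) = t + 7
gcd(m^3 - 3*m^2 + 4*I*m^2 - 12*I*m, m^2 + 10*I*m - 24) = m + 4*I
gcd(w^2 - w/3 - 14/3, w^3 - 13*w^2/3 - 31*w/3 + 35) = w - 7/3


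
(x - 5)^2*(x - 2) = x^3 - 12*x^2 + 45*x - 50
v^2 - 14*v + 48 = (v - 8)*(v - 6)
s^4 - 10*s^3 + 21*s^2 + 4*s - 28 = (s - 7)*(s - 2)^2*(s + 1)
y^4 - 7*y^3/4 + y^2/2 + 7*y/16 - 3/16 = (y - 1)*(y - 3/4)*(y - 1/2)*(y + 1/2)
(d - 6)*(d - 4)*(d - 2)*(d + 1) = d^4 - 11*d^3 + 32*d^2 - 4*d - 48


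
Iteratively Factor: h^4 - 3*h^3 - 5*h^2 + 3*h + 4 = (h - 4)*(h^3 + h^2 - h - 1) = (h - 4)*(h - 1)*(h^2 + 2*h + 1) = (h - 4)*(h - 1)*(h + 1)*(h + 1)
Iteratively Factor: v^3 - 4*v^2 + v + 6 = (v + 1)*(v^2 - 5*v + 6) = (v - 3)*(v + 1)*(v - 2)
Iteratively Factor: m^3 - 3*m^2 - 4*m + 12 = (m + 2)*(m^2 - 5*m + 6) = (m - 3)*(m + 2)*(m - 2)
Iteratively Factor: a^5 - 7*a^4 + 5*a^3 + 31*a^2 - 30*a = (a - 5)*(a^4 - 2*a^3 - 5*a^2 + 6*a) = (a - 5)*(a - 1)*(a^3 - a^2 - 6*a) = (a - 5)*(a - 3)*(a - 1)*(a^2 + 2*a) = (a - 5)*(a - 3)*(a - 1)*(a + 2)*(a)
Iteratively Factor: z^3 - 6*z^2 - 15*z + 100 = (z - 5)*(z^2 - z - 20) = (z - 5)*(z + 4)*(z - 5)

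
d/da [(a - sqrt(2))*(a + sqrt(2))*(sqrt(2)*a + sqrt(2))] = sqrt(2)*(3*a^2 + 2*a - 2)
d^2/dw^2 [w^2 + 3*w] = 2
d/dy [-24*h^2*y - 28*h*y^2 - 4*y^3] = -24*h^2 - 56*h*y - 12*y^2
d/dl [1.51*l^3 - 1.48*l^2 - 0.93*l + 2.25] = 4.53*l^2 - 2.96*l - 0.93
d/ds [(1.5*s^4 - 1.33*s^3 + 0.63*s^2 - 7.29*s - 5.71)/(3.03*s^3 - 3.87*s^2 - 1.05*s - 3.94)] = (4.545*s^6 - 11.61*s^5 - 1.4868*s^4 + 23.3304*s^3 + 38.7507*s^2 - 49.1598*s + 22.7271)/(9.1809*s^6 - 23.4522*s^5 + 8.6139*s^4 - 15.7494*s^3 + 31.5981*s^2 + 8.274*s + 15.5236)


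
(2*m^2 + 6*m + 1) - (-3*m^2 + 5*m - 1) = 5*m^2 + m + 2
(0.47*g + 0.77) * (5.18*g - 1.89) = 2.4346*g^2 + 3.1003*g - 1.4553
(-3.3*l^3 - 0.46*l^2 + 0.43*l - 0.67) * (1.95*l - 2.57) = -6.435*l^4 + 7.584*l^3 + 2.0207*l^2 - 2.4116*l + 1.7219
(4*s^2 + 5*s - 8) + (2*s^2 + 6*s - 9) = 6*s^2 + 11*s - 17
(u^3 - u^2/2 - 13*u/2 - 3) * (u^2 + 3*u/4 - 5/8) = u^5 + u^4/4 - 15*u^3/2 - 121*u^2/16 + 29*u/16 + 15/8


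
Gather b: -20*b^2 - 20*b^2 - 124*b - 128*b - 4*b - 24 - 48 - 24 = -40*b^2 - 256*b - 96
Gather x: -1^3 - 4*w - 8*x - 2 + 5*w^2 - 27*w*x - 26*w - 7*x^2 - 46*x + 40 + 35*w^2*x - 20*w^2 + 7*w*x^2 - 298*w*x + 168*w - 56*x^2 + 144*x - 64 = -15*w^2 + 138*w + x^2*(7*w - 63) + x*(35*w^2 - 325*w + 90) - 27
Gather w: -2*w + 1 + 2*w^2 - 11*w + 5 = 2*w^2 - 13*w + 6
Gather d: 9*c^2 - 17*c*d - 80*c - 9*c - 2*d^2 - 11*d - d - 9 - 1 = 9*c^2 - 89*c - 2*d^2 + d*(-17*c - 12) - 10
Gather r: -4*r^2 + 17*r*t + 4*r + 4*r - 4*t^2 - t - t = -4*r^2 + r*(17*t + 8) - 4*t^2 - 2*t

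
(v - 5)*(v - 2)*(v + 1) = v^3 - 6*v^2 + 3*v + 10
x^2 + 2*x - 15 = (x - 3)*(x + 5)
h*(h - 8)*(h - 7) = h^3 - 15*h^2 + 56*h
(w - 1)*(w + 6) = w^2 + 5*w - 6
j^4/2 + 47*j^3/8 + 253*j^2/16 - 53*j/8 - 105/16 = (j/2 + 1/4)*(j - 3/4)*(j + 5)*(j + 7)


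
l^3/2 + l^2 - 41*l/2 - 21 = (l/2 + 1/2)*(l - 6)*(l + 7)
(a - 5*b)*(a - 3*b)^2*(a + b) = a^4 - 10*a^3*b + 28*a^2*b^2 - 6*a*b^3 - 45*b^4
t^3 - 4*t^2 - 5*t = t*(t - 5)*(t + 1)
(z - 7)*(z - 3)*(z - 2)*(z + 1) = z^4 - 11*z^3 + 29*z^2 - z - 42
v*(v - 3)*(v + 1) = v^3 - 2*v^2 - 3*v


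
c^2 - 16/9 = (c - 4/3)*(c + 4/3)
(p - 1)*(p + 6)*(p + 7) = p^3 + 12*p^2 + 29*p - 42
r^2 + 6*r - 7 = (r - 1)*(r + 7)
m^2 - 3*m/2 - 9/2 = (m - 3)*(m + 3/2)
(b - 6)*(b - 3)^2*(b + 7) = b^4 - 5*b^3 - 39*b^2 + 261*b - 378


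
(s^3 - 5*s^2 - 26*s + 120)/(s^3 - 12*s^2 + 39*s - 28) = (s^2 - s - 30)/(s^2 - 8*s + 7)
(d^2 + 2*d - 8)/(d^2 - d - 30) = (-d^2 - 2*d + 8)/(-d^2 + d + 30)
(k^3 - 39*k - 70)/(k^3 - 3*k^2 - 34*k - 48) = (k^2 - 2*k - 35)/(k^2 - 5*k - 24)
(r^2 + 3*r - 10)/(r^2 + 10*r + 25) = (r - 2)/(r + 5)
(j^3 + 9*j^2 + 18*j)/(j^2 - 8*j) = (j^2 + 9*j + 18)/(j - 8)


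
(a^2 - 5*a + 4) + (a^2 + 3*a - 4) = 2*a^2 - 2*a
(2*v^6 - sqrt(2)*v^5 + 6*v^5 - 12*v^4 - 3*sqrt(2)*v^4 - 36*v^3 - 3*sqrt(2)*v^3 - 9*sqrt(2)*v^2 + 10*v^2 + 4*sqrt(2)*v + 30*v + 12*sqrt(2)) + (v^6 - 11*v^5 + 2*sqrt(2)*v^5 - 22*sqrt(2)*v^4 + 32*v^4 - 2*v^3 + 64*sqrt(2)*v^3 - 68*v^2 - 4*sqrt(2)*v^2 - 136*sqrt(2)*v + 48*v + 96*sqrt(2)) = 3*v^6 - 5*v^5 + sqrt(2)*v^5 - 25*sqrt(2)*v^4 + 20*v^4 - 38*v^3 + 61*sqrt(2)*v^3 - 58*v^2 - 13*sqrt(2)*v^2 - 132*sqrt(2)*v + 78*v + 108*sqrt(2)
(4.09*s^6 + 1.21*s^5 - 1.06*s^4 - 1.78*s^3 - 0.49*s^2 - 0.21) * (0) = 0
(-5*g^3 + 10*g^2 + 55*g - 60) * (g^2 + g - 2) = -5*g^5 + 5*g^4 + 75*g^3 - 25*g^2 - 170*g + 120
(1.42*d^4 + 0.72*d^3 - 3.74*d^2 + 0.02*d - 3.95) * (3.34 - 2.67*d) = -3.7914*d^5 + 2.8204*d^4 + 12.3906*d^3 - 12.545*d^2 + 10.6133*d - 13.193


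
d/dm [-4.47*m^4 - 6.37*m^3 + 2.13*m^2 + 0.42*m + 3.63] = -17.88*m^3 - 19.11*m^2 + 4.26*m + 0.42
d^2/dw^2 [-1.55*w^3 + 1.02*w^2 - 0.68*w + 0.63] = 2.04 - 9.3*w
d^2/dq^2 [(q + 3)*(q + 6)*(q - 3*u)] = 6*q - 6*u + 18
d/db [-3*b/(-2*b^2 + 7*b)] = -6/(2*b - 7)^2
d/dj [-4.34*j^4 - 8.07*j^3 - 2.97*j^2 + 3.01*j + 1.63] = -17.36*j^3 - 24.21*j^2 - 5.94*j + 3.01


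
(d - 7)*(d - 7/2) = d^2 - 21*d/2 + 49/2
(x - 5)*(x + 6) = x^2 + x - 30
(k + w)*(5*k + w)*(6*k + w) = 30*k^3 + 41*k^2*w + 12*k*w^2 + w^3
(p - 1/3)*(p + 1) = p^2 + 2*p/3 - 1/3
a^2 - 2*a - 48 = (a - 8)*(a + 6)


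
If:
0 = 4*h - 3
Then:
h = 3/4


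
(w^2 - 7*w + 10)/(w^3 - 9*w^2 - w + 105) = (w - 2)/(w^2 - 4*w - 21)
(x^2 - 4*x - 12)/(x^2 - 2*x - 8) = (x - 6)/(x - 4)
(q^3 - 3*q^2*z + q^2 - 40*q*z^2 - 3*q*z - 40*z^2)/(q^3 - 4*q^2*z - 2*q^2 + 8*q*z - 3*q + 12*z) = (-q^2 + 3*q*z + 40*z^2)/(-q^2 + 4*q*z + 3*q - 12*z)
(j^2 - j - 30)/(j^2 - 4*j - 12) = (j + 5)/(j + 2)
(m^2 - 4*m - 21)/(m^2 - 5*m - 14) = (m + 3)/(m + 2)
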